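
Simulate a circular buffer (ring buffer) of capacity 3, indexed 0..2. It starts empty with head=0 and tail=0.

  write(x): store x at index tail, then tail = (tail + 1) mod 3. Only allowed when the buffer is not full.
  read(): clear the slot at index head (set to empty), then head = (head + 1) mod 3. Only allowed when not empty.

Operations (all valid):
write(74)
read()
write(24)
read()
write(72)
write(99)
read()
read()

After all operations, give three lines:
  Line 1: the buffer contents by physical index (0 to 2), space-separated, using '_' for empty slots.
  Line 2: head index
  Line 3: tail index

Answer: _ _ _
1
1

Derivation:
write(74): buf=[74 _ _], head=0, tail=1, size=1
read(): buf=[_ _ _], head=1, tail=1, size=0
write(24): buf=[_ 24 _], head=1, tail=2, size=1
read(): buf=[_ _ _], head=2, tail=2, size=0
write(72): buf=[_ _ 72], head=2, tail=0, size=1
write(99): buf=[99 _ 72], head=2, tail=1, size=2
read(): buf=[99 _ _], head=0, tail=1, size=1
read(): buf=[_ _ _], head=1, tail=1, size=0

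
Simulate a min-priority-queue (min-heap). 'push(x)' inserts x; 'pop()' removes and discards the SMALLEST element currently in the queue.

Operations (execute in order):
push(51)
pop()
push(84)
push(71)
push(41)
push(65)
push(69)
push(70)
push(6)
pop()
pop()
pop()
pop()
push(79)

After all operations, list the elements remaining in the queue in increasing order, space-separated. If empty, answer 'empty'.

Answer: 70 71 79 84

Derivation:
push(51): heap contents = [51]
pop() → 51: heap contents = []
push(84): heap contents = [84]
push(71): heap contents = [71, 84]
push(41): heap contents = [41, 71, 84]
push(65): heap contents = [41, 65, 71, 84]
push(69): heap contents = [41, 65, 69, 71, 84]
push(70): heap contents = [41, 65, 69, 70, 71, 84]
push(6): heap contents = [6, 41, 65, 69, 70, 71, 84]
pop() → 6: heap contents = [41, 65, 69, 70, 71, 84]
pop() → 41: heap contents = [65, 69, 70, 71, 84]
pop() → 65: heap contents = [69, 70, 71, 84]
pop() → 69: heap contents = [70, 71, 84]
push(79): heap contents = [70, 71, 79, 84]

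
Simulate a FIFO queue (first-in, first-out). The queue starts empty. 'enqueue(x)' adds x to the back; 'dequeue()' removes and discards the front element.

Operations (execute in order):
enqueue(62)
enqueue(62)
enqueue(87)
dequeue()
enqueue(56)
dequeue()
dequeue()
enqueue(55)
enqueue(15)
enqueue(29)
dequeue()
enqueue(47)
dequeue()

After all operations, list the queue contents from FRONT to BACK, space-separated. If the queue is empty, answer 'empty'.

Answer: 15 29 47

Derivation:
enqueue(62): [62]
enqueue(62): [62, 62]
enqueue(87): [62, 62, 87]
dequeue(): [62, 87]
enqueue(56): [62, 87, 56]
dequeue(): [87, 56]
dequeue(): [56]
enqueue(55): [56, 55]
enqueue(15): [56, 55, 15]
enqueue(29): [56, 55, 15, 29]
dequeue(): [55, 15, 29]
enqueue(47): [55, 15, 29, 47]
dequeue(): [15, 29, 47]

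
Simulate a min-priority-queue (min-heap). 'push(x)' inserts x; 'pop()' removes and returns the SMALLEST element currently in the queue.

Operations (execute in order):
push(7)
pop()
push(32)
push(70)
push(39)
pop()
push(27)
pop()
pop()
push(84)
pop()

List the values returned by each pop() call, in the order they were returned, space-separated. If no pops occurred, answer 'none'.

Answer: 7 32 27 39 70

Derivation:
push(7): heap contents = [7]
pop() → 7: heap contents = []
push(32): heap contents = [32]
push(70): heap contents = [32, 70]
push(39): heap contents = [32, 39, 70]
pop() → 32: heap contents = [39, 70]
push(27): heap contents = [27, 39, 70]
pop() → 27: heap contents = [39, 70]
pop() → 39: heap contents = [70]
push(84): heap contents = [70, 84]
pop() → 70: heap contents = [84]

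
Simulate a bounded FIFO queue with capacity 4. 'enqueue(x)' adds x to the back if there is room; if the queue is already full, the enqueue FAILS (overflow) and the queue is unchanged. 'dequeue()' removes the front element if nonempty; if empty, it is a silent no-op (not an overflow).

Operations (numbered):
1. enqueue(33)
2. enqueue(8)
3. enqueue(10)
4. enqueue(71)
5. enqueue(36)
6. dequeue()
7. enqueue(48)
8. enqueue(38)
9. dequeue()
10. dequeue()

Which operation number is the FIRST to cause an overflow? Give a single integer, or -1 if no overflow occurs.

1. enqueue(33): size=1
2. enqueue(8): size=2
3. enqueue(10): size=3
4. enqueue(71): size=4
5. enqueue(36): size=4=cap → OVERFLOW (fail)
6. dequeue(): size=3
7. enqueue(48): size=4
8. enqueue(38): size=4=cap → OVERFLOW (fail)
9. dequeue(): size=3
10. dequeue(): size=2

Answer: 5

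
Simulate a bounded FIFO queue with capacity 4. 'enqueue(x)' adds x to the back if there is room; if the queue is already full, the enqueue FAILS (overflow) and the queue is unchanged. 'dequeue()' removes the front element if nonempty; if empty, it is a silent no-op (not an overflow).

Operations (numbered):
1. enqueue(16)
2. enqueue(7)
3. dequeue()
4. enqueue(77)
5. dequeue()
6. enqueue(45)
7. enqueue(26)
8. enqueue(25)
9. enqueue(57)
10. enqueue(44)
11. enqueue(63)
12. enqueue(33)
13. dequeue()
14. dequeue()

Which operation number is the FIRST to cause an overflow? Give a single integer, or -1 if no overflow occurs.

1. enqueue(16): size=1
2. enqueue(7): size=2
3. dequeue(): size=1
4. enqueue(77): size=2
5. dequeue(): size=1
6. enqueue(45): size=2
7. enqueue(26): size=3
8. enqueue(25): size=4
9. enqueue(57): size=4=cap → OVERFLOW (fail)
10. enqueue(44): size=4=cap → OVERFLOW (fail)
11. enqueue(63): size=4=cap → OVERFLOW (fail)
12. enqueue(33): size=4=cap → OVERFLOW (fail)
13. dequeue(): size=3
14. dequeue(): size=2

Answer: 9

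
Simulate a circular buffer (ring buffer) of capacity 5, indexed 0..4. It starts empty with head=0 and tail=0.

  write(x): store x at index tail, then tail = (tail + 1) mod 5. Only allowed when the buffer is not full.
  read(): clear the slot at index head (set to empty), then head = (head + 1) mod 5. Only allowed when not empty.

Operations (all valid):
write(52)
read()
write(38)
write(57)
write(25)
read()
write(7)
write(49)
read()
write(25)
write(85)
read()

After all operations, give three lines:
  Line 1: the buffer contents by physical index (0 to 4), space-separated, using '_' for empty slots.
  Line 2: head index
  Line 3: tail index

write(52): buf=[52 _ _ _ _], head=0, tail=1, size=1
read(): buf=[_ _ _ _ _], head=1, tail=1, size=0
write(38): buf=[_ 38 _ _ _], head=1, tail=2, size=1
write(57): buf=[_ 38 57 _ _], head=1, tail=3, size=2
write(25): buf=[_ 38 57 25 _], head=1, tail=4, size=3
read(): buf=[_ _ 57 25 _], head=2, tail=4, size=2
write(7): buf=[_ _ 57 25 7], head=2, tail=0, size=3
write(49): buf=[49 _ 57 25 7], head=2, tail=1, size=4
read(): buf=[49 _ _ 25 7], head=3, tail=1, size=3
write(25): buf=[49 25 _ 25 7], head=3, tail=2, size=4
write(85): buf=[49 25 85 25 7], head=3, tail=3, size=5
read(): buf=[49 25 85 _ 7], head=4, tail=3, size=4

Answer: 49 25 85 _ 7
4
3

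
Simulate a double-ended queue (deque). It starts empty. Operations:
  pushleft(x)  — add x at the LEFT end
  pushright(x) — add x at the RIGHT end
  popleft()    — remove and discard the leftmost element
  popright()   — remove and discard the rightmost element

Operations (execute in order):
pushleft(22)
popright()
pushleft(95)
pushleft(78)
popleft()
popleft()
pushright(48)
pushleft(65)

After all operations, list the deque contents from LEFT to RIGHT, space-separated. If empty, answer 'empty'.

Answer: 65 48

Derivation:
pushleft(22): [22]
popright(): []
pushleft(95): [95]
pushleft(78): [78, 95]
popleft(): [95]
popleft(): []
pushright(48): [48]
pushleft(65): [65, 48]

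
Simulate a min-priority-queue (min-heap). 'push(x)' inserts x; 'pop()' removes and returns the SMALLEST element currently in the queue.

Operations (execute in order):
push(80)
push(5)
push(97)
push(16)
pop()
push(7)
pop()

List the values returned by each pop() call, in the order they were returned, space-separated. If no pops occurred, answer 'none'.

Answer: 5 7

Derivation:
push(80): heap contents = [80]
push(5): heap contents = [5, 80]
push(97): heap contents = [5, 80, 97]
push(16): heap contents = [5, 16, 80, 97]
pop() → 5: heap contents = [16, 80, 97]
push(7): heap contents = [7, 16, 80, 97]
pop() → 7: heap contents = [16, 80, 97]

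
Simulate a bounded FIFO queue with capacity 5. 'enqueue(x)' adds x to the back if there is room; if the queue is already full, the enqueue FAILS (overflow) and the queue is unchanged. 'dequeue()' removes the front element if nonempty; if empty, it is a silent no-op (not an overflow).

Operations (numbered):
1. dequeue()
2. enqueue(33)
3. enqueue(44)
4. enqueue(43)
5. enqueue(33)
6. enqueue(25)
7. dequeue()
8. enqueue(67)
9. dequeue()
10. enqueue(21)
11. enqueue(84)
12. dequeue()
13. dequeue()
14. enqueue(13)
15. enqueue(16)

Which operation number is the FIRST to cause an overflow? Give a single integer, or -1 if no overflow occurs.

Answer: 11

Derivation:
1. dequeue(): empty, no-op, size=0
2. enqueue(33): size=1
3. enqueue(44): size=2
4. enqueue(43): size=3
5. enqueue(33): size=4
6. enqueue(25): size=5
7. dequeue(): size=4
8. enqueue(67): size=5
9. dequeue(): size=4
10. enqueue(21): size=5
11. enqueue(84): size=5=cap → OVERFLOW (fail)
12. dequeue(): size=4
13. dequeue(): size=3
14. enqueue(13): size=4
15. enqueue(16): size=5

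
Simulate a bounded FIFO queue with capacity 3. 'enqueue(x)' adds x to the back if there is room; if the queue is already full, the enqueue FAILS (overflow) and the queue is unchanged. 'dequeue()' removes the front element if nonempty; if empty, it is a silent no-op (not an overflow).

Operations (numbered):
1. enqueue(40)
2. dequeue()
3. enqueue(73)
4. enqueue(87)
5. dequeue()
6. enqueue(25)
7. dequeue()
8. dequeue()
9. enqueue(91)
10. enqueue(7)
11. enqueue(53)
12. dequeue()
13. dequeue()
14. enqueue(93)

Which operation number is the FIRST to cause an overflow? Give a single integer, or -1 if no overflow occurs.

Answer: -1

Derivation:
1. enqueue(40): size=1
2. dequeue(): size=0
3. enqueue(73): size=1
4. enqueue(87): size=2
5. dequeue(): size=1
6. enqueue(25): size=2
7. dequeue(): size=1
8. dequeue(): size=0
9. enqueue(91): size=1
10. enqueue(7): size=2
11. enqueue(53): size=3
12. dequeue(): size=2
13. dequeue(): size=1
14. enqueue(93): size=2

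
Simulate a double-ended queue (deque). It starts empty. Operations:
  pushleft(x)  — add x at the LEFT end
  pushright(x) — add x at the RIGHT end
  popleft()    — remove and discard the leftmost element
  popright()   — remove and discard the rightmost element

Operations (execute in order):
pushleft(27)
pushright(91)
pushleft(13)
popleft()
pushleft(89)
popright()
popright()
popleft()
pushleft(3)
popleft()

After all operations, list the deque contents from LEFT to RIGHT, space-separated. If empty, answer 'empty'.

Answer: empty

Derivation:
pushleft(27): [27]
pushright(91): [27, 91]
pushleft(13): [13, 27, 91]
popleft(): [27, 91]
pushleft(89): [89, 27, 91]
popright(): [89, 27]
popright(): [89]
popleft(): []
pushleft(3): [3]
popleft(): []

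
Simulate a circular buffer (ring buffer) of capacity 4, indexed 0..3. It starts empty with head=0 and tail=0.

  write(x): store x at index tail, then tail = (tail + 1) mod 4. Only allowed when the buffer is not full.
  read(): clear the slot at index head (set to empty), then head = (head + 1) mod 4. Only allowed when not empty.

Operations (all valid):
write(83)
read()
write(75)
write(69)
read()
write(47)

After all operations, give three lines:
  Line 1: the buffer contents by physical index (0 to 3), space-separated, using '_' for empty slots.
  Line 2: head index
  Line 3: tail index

write(83): buf=[83 _ _ _], head=0, tail=1, size=1
read(): buf=[_ _ _ _], head=1, tail=1, size=0
write(75): buf=[_ 75 _ _], head=1, tail=2, size=1
write(69): buf=[_ 75 69 _], head=1, tail=3, size=2
read(): buf=[_ _ 69 _], head=2, tail=3, size=1
write(47): buf=[_ _ 69 47], head=2, tail=0, size=2

Answer: _ _ 69 47
2
0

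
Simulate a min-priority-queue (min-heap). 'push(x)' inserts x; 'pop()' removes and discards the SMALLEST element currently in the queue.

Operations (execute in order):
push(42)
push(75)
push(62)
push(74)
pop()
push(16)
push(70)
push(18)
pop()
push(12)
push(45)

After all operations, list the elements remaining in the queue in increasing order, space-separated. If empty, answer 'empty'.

Answer: 12 18 45 62 70 74 75

Derivation:
push(42): heap contents = [42]
push(75): heap contents = [42, 75]
push(62): heap contents = [42, 62, 75]
push(74): heap contents = [42, 62, 74, 75]
pop() → 42: heap contents = [62, 74, 75]
push(16): heap contents = [16, 62, 74, 75]
push(70): heap contents = [16, 62, 70, 74, 75]
push(18): heap contents = [16, 18, 62, 70, 74, 75]
pop() → 16: heap contents = [18, 62, 70, 74, 75]
push(12): heap contents = [12, 18, 62, 70, 74, 75]
push(45): heap contents = [12, 18, 45, 62, 70, 74, 75]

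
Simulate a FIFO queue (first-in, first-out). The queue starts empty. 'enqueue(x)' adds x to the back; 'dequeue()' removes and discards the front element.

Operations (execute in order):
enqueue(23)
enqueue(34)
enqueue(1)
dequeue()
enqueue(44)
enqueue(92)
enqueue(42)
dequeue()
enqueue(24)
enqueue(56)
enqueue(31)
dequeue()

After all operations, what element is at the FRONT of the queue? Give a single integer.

enqueue(23): queue = [23]
enqueue(34): queue = [23, 34]
enqueue(1): queue = [23, 34, 1]
dequeue(): queue = [34, 1]
enqueue(44): queue = [34, 1, 44]
enqueue(92): queue = [34, 1, 44, 92]
enqueue(42): queue = [34, 1, 44, 92, 42]
dequeue(): queue = [1, 44, 92, 42]
enqueue(24): queue = [1, 44, 92, 42, 24]
enqueue(56): queue = [1, 44, 92, 42, 24, 56]
enqueue(31): queue = [1, 44, 92, 42, 24, 56, 31]
dequeue(): queue = [44, 92, 42, 24, 56, 31]

Answer: 44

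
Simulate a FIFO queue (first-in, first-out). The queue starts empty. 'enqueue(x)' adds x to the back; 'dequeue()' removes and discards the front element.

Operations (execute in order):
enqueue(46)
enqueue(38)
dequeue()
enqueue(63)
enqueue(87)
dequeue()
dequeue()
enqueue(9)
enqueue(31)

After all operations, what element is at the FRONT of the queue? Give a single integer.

Answer: 87

Derivation:
enqueue(46): queue = [46]
enqueue(38): queue = [46, 38]
dequeue(): queue = [38]
enqueue(63): queue = [38, 63]
enqueue(87): queue = [38, 63, 87]
dequeue(): queue = [63, 87]
dequeue(): queue = [87]
enqueue(9): queue = [87, 9]
enqueue(31): queue = [87, 9, 31]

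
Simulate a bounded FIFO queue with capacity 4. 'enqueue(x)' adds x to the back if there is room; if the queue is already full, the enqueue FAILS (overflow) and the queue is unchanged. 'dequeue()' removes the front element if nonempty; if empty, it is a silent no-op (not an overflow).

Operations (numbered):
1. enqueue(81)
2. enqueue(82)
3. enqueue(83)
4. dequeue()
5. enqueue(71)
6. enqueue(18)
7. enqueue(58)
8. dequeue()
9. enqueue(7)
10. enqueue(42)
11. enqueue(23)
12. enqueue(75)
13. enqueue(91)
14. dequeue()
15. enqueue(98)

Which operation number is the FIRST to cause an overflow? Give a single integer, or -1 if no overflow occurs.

Answer: 7

Derivation:
1. enqueue(81): size=1
2. enqueue(82): size=2
3. enqueue(83): size=3
4. dequeue(): size=2
5. enqueue(71): size=3
6. enqueue(18): size=4
7. enqueue(58): size=4=cap → OVERFLOW (fail)
8. dequeue(): size=3
9. enqueue(7): size=4
10. enqueue(42): size=4=cap → OVERFLOW (fail)
11. enqueue(23): size=4=cap → OVERFLOW (fail)
12. enqueue(75): size=4=cap → OVERFLOW (fail)
13. enqueue(91): size=4=cap → OVERFLOW (fail)
14. dequeue(): size=3
15. enqueue(98): size=4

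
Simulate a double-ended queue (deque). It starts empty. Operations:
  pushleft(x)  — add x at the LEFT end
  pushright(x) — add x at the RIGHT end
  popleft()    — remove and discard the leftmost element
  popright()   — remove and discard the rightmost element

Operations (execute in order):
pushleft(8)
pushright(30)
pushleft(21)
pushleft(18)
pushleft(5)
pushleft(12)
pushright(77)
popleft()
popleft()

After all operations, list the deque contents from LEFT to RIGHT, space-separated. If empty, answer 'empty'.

Answer: 18 21 8 30 77

Derivation:
pushleft(8): [8]
pushright(30): [8, 30]
pushleft(21): [21, 8, 30]
pushleft(18): [18, 21, 8, 30]
pushleft(5): [5, 18, 21, 8, 30]
pushleft(12): [12, 5, 18, 21, 8, 30]
pushright(77): [12, 5, 18, 21, 8, 30, 77]
popleft(): [5, 18, 21, 8, 30, 77]
popleft(): [18, 21, 8, 30, 77]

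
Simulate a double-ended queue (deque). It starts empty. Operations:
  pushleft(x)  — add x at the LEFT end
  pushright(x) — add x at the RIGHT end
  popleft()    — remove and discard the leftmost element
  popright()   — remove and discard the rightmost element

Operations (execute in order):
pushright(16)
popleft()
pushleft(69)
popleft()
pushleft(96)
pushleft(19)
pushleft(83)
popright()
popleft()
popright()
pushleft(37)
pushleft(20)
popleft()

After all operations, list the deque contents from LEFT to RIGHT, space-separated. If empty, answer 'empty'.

pushright(16): [16]
popleft(): []
pushleft(69): [69]
popleft(): []
pushleft(96): [96]
pushleft(19): [19, 96]
pushleft(83): [83, 19, 96]
popright(): [83, 19]
popleft(): [19]
popright(): []
pushleft(37): [37]
pushleft(20): [20, 37]
popleft(): [37]

Answer: 37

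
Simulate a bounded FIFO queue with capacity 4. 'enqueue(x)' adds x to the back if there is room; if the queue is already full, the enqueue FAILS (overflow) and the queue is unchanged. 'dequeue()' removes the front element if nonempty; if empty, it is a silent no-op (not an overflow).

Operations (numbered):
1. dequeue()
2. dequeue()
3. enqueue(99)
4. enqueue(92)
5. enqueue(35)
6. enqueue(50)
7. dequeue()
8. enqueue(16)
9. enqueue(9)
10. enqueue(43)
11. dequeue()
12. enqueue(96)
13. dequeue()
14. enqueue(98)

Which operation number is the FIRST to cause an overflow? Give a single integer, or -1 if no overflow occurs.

1. dequeue(): empty, no-op, size=0
2. dequeue(): empty, no-op, size=0
3. enqueue(99): size=1
4. enqueue(92): size=2
5. enqueue(35): size=3
6. enqueue(50): size=4
7. dequeue(): size=3
8. enqueue(16): size=4
9. enqueue(9): size=4=cap → OVERFLOW (fail)
10. enqueue(43): size=4=cap → OVERFLOW (fail)
11. dequeue(): size=3
12. enqueue(96): size=4
13. dequeue(): size=3
14. enqueue(98): size=4

Answer: 9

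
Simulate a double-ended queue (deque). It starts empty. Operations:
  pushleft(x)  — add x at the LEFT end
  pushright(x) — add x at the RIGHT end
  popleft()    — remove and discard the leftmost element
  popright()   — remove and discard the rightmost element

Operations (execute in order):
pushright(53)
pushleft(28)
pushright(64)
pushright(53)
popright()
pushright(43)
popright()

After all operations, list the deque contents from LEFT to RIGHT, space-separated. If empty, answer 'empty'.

Answer: 28 53 64

Derivation:
pushright(53): [53]
pushleft(28): [28, 53]
pushright(64): [28, 53, 64]
pushright(53): [28, 53, 64, 53]
popright(): [28, 53, 64]
pushright(43): [28, 53, 64, 43]
popright(): [28, 53, 64]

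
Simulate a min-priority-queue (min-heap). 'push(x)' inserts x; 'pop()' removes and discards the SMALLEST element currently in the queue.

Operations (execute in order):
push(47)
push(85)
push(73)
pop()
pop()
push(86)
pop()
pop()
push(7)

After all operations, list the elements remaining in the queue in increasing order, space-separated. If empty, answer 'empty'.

Answer: 7

Derivation:
push(47): heap contents = [47]
push(85): heap contents = [47, 85]
push(73): heap contents = [47, 73, 85]
pop() → 47: heap contents = [73, 85]
pop() → 73: heap contents = [85]
push(86): heap contents = [85, 86]
pop() → 85: heap contents = [86]
pop() → 86: heap contents = []
push(7): heap contents = [7]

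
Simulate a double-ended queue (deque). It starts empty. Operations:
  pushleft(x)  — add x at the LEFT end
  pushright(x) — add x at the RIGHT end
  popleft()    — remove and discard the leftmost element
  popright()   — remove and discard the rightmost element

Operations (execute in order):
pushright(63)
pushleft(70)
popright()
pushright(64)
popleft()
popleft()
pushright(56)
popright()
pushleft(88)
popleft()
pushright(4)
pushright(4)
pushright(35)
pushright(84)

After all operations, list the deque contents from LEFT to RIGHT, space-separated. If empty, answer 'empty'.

pushright(63): [63]
pushleft(70): [70, 63]
popright(): [70]
pushright(64): [70, 64]
popleft(): [64]
popleft(): []
pushright(56): [56]
popright(): []
pushleft(88): [88]
popleft(): []
pushright(4): [4]
pushright(4): [4, 4]
pushright(35): [4, 4, 35]
pushright(84): [4, 4, 35, 84]

Answer: 4 4 35 84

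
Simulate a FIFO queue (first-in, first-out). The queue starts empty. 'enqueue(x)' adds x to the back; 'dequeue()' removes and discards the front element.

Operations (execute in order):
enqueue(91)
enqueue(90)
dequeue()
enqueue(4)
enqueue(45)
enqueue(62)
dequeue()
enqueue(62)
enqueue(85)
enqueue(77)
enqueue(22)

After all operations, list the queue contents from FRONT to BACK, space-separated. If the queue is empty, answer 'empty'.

enqueue(91): [91]
enqueue(90): [91, 90]
dequeue(): [90]
enqueue(4): [90, 4]
enqueue(45): [90, 4, 45]
enqueue(62): [90, 4, 45, 62]
dequeue(): [4, 45, 62]
enqueue(62): [4, 45, 62, 62]
enqueue(85): [4, 45, 62, 62, 85]
enqueue(77): [4, 45, 62, 62, 85, 77]
enqueue(22): [4, 45, 62, 62, 85, 77, 22]

Answer: 4 45 62 62 85 77 22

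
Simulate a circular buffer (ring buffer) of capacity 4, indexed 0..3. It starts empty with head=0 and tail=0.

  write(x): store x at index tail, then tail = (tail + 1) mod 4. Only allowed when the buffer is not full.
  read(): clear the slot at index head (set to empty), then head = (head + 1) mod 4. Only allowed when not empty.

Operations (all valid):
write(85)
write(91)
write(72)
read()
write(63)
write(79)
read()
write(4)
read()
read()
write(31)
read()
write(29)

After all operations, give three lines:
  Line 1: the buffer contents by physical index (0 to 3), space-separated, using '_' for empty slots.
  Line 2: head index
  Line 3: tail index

Answer: _ 4 31 29
1
0

Derivation:
write(85): buf=[85 _ _ _], head=0, tail=1, size=1
write(91): buf=[85 91 _ _], head=0, tail=2, size=2
write(72): buf=[85 91 72 _], head=0, tail=3, size=3
read(): buf=[_ 91 72 _], head=1, tail=3, size=2
write(63): buf=[_ 91 72 63], head=1, tail=0, size=3
write(79): buf=[79 91 72 63], head=1, tail=1, size=4
read(): buf=[79 _ 72 63], head=2, tail=1, size=3
write(4): buf=[79 4 72 63], head=2, tail=2, size=4
read(): buf=[79 4 _ 63], head=3, tail=2, size=3
read(): buf=[79 4 _ _], head=0, tail=2, size=2
write(31): buf=[79 4 31 _], head=0, tail=3, size=3
read(): buf=[_ 4 31 _], head=1, tail=3, size=2
write(29): buf=[_ 4 31 29], head=1, tail=0, size=3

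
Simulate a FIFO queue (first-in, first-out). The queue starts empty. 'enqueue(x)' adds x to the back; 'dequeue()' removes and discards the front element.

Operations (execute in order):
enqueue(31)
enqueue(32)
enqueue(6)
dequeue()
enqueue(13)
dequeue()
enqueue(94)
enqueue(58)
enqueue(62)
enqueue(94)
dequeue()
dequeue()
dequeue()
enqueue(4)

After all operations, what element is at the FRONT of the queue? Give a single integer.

Answer: 58

Derivation:
enqueue(31): queue = [31]
enqueue(32): queue = [31, 32]
enqueue(6): queue = [31, 32, 6]
dequeue(): queue = [32, 6]
enqueue(13): queue = [32, 6, 13]
dequeue(): queue = [6, 13]
enqueue(94): queue = [6, 13, 94]
enqueue(58): queue = [6, 13, 94, 58]
enqueue(62): queue = [6, 13, 94, 58, 62]
enqueue(94): queue = [6, 13, 94, 58, 62, 94]
dequeue(): queue = [13, 94, 58, 62, 94]
dequeue(): queue = [94, 58, 62, 94]
dequeue(): queue = [58, 62, 94]
enqueue(4): queue = [58, 62, 94, 4]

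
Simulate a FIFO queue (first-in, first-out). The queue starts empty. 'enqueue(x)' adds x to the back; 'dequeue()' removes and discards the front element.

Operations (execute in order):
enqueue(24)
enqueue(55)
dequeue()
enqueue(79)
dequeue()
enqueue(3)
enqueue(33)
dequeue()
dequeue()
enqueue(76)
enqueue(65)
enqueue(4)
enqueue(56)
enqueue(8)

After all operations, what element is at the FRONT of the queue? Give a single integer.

Answer: 33

Derivation:
enqueue(24): queue = [24]
enqueue(55): queue = [24, 55]
dequeue(): queue = [55]
enqueue(79): queue = [55, 79]
dequeue(): queue = [79]
enqueue(3): queue = [79, 3]
enqueue(33): queue = [79, 3, 33]
dequeue(): queue = [3, 33]
dequeue(): queue = [33]
enqueue(76): queue = [33, 76]
enqueue(65): queue = [33, 76, 65]
enqueue(4): queue = [33, 76, 65, 4]
enqueue(56): queue = [33, 76, 65, 4, 56]
enqueue(8): queue = [33, 76, 65, 4, 56, 8]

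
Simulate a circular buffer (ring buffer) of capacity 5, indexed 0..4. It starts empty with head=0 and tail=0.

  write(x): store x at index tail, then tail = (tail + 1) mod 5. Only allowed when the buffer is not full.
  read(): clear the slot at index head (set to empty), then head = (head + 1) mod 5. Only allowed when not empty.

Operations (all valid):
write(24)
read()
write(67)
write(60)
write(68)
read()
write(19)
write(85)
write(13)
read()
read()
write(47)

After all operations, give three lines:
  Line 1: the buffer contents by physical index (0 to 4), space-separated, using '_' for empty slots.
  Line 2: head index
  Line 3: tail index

Answer: 85 13 47 _ 19
4
3

Derivation:
write(24): buf=[24 _ _ _ _], head=0, tail=1, size=1
read(): buf=[_ _ _ _ _], head=1, tail=1, size=0
write(67): buf=[_ 67 _ _ _], head=1, tail=2, size=1
write(60): buf=[_ 67 60 _ _], head=1, tail=3, size=2
write(68): buf=[_ 67 60 68 _], head=1, tail=4, size=3
read(): buf=[_ _ 60 68 _], head=2, tail=4, size=2
write(19): buf=[_ _ 60 68 19], head=2, tail=0, size=3
write(85): buf=[85 _ 60 68 19], head=2, tail=1, size=4
write(13): buf=[85 13 60 68 19], head=2, tail=2, size=5
read(): buf=[85 13 _ 68 19], head=3, tail=2, size=4
read(): buf=[85 13 _ _ 19], head=4, tail=2, size=3
write(47): buf=[85 13 47 _ 19], head=4, tail=3, size=4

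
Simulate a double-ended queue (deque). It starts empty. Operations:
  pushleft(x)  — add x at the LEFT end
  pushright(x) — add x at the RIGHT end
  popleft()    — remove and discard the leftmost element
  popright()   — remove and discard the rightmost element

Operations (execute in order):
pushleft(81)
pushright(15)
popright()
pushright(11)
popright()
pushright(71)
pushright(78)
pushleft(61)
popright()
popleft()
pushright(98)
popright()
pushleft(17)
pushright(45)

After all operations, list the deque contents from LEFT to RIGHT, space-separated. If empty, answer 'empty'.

pushleft(81): [81]
pushright(15): [81, 15]
popright(): [81]
pushright(11): [81, 11]
popright(): [81]
pushright(71): [81, 71]
pushright(78): [81, 71, 78]
pushleft(61): [61, 81, 71, 78]
popright(): [61, 81, 71]
popleft(): [81, 71]
pushright(98): [81, 71, 98]
popright(): [81, 71]
pushleft(17): [17, 81, 71]
pushright(45): [17, 81, 71, 45]

Answer: 17 81 71 45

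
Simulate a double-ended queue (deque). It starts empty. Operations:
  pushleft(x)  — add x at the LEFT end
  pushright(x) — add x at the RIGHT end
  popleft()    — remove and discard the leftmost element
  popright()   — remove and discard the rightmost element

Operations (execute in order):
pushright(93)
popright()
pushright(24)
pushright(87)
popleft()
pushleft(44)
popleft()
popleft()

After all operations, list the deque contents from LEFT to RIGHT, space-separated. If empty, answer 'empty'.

Answer: empty

Derivation:
pushright(93): [93]
popright(): []
pushright(24): [24]
pushright(87): [24, 87]
popleft(): [87]
pushleft(44): [44, 87]
popleft(): [87]
popleft(): []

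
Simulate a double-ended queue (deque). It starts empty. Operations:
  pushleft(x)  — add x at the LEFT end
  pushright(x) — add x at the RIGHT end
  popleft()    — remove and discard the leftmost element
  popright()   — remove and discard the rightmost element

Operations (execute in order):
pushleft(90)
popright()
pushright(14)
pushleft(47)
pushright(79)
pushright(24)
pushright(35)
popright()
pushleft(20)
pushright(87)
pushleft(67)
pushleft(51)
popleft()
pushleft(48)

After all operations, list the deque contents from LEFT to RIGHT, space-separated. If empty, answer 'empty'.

Answer: 48 67 20 47 14 79 24 87

Derivation:
pushleft(90): [90]
popright(): []
pushright(14): [14]
pushleft(47): [47, 14]
pushright(79): [47, 14, 79]
pushright(24): [47, 14, 79, 24]
pushright(35): [47, 14, 79, 24, 35]
popright(): [47, 14, 79, 24]
pushleft(20): [20, 47, 14, 79, 24]
pushright(87): [20, 47, 14, 79, 24, 87]
pushleft(67): [67, 20, 47, 14, 79, 24, 87]
pushleft(51): [51, 67, 20, 47, 14, 79, 24, 87]
popleft(): [67, 20, 47, 14, 79, 24, 87]
pushleft(48): [48, 67, 20, 47, 14, 79, 24, 87]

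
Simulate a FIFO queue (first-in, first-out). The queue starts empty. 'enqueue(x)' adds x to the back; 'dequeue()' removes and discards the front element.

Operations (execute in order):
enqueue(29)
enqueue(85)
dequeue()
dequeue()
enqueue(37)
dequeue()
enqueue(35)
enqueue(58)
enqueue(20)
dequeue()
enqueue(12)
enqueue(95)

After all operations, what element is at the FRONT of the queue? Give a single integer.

enqueue(29): queue = [29]
enqueue(85): queue = [29, 85]
dequeue(): queue = [85]
dequeue(): queue = []
enqueue(37): queue = [37]
dequeue(): queue = []
enqueue(35): queue = [35]
enqueue(58): queue = [35, 58]
enqueue(20): queue = [35, 58, 20]
dequeue(): queue = [58, 20]
enqueue(12): queue = [58, 20, 12]
enqueue(95): queue = [58, 20, 12, 95]

Answer: 58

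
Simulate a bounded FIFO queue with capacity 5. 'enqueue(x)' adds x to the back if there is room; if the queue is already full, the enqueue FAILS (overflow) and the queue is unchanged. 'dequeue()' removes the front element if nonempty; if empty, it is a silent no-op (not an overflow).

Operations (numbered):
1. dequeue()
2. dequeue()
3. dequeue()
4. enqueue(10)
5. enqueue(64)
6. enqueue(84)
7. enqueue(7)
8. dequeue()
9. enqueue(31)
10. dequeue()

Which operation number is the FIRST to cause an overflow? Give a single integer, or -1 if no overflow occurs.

1. dequeue(): empty, no-op, size=0
2. dequeue(): empty, no-op, size=0
3. dequeue(): empty, no-op, size=0
4. enqueue(10): size=1
5. enqueue(64): size=2
6. enqueue(84): size=3
7. enqueue(7): size=4
8. dequeue(): size=3
9. enqueue(31): size=4
10. dequeue(): size=3

Answer: -1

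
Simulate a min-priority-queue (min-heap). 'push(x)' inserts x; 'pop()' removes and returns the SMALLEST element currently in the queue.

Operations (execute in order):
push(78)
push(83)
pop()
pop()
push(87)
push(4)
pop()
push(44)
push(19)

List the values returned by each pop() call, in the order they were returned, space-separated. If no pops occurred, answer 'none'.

push(78): heap contents = [78]
push(83): heap contents = [78, 83]
pop() → 78: heap contents = [83]
pop() → 83: heap contents = []
push(87): heap contents = [87]
push(4): heap contents = [4, 87]
pop() → 4: heap contents = [87]
push(44): heap contents = [44, 87]
push(19): heap contents = [19, 44, 87]

Answer: 78 83 4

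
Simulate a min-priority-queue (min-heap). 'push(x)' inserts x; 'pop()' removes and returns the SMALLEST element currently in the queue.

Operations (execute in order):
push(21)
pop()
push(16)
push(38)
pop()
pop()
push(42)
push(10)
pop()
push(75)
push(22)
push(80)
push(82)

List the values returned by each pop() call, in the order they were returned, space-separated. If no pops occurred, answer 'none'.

push(21): heap contents = [21]
pop() → 21: heap contents = []
push(16): heap contents = [16]
push(38): heap contents = [16, 38]
pop() → 16: heap contents = [38]
pop() → 38: heap contents = []
push(42): heap contents = [42]
push(10): heap contents = [10, 42]
pop() → 10: heap contents = [42]
push(75): heap contents = [42, 75]
push(22): heap contents = [22, 42, 75]
push(80): heap contents = [22, 42, 75, 80]
push(82): heap contents = [22, 42, 75, 80, 82]

Answer: 21 16 38 10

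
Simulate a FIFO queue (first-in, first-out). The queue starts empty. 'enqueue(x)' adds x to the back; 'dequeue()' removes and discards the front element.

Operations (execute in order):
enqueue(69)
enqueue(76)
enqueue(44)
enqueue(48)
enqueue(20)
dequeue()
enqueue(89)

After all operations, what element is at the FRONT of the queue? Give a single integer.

Answer: 76

Derivation:
enqueue(69): queue = [69]
enqueue(76): queue = [69, 76]
enqueue(44): queue = [69, 76, 44]
enqueue(48): queue = [69, 76, 44, 48]
enqueue(20): queue = [69, 76, 44, 48, 20]
dequeue(): queue = [76, 44, 48, 20]
enqueue(89): queue = [76, 44, 48, 20, 89]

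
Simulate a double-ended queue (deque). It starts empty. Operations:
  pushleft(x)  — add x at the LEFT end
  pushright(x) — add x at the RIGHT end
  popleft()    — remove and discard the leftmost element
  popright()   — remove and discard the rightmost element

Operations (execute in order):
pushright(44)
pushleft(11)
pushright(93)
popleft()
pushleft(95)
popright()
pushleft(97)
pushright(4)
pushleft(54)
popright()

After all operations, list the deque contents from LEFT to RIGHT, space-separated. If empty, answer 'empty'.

pushright(44): [44]
pushleft(11): [11, 44]
pushright(93): [11, 44, 93]
popleft(): [44, 93]
pushleft(95): [95, 44, 93]
popright(): [95, 44]
pushleft(97): [97, 95, 44]
pushright(4): [97, 95, 44, 4]
pushleft(54): [54, 97, 95, 44, 4]
popright(): [54, 97, 95, 44]

Answer: 54 97 95 44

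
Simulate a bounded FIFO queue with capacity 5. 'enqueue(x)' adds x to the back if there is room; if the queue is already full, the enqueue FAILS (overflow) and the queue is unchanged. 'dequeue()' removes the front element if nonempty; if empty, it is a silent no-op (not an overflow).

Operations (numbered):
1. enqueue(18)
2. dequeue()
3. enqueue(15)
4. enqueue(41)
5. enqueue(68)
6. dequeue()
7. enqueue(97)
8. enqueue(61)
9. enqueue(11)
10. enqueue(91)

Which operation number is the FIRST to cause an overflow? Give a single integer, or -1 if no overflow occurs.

Answer: 10

Derivation:
1. enqueue(18): size=1
2. dequeue(): size=0
3. enqueue(15): size=1
4. enqueue(41): size=2
5. enqueue(68): size=3
6. dequeue(): size=2
7. enqueue(97): size=3
8. enqueue(61): size=4
9. enqueue(11): size=5
10. enqueue(91): size=5=cap → OVERFLOW (fail)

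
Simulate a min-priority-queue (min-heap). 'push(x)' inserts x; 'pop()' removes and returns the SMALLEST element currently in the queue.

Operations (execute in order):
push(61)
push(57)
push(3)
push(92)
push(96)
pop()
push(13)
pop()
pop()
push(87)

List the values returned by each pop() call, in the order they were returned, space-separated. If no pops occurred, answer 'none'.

push(61): heap contents = [61]
push(57): heap contents = [57, 61]
push(3): heap contents = [3, 57, 61]
push(92): heap contents = [3, 57, 61, 92]
push(96): heap contents = [3, 57, 61, 92, 96]
pop() → 3: heap contents = [57, 61, 92, 96]
push(13): heap contents = [13, 57, 61, 92, 96]
pop() → 13: heap contents = [57, 61, 92, 96]
pop() → 57: heap contents = [61, 92, 96]
push(87): heap contents = [61, 87, 92, 96]

Answer: 3 13 57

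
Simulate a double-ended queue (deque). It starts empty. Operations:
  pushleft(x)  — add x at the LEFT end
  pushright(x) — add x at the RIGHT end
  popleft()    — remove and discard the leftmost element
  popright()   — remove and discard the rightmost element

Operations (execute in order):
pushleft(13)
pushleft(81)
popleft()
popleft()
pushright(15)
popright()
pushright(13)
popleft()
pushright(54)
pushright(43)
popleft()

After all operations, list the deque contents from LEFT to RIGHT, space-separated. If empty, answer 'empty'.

pushleft(13): [13]
pushleft(81): [81, 13]
popleft(): [13]
popleft(): []
pushright(15): [15]
popright(): []
pushright(13): [13]
popleft(): []
pushright(54): [54]
pushright(43): [54, 43]
popleft(): [43]

Answer: 43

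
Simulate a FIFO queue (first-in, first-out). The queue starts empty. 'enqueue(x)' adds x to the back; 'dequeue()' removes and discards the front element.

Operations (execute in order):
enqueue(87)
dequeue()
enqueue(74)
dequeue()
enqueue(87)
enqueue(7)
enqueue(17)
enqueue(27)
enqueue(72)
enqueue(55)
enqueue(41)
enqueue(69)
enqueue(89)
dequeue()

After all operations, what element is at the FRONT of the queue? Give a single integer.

enqueue(87): queue = [87]
dequeue(): queue = []
enqueue(74): queue = [74]
dequeue(): queue = []
enqueue(87): queue = [87]
enqueue(7): queue = [87, 7]
enqueue(17): queue = [87, 7, 17]
enqueue(27): queue = [87, 7, 17, 27]
enqueue(72): queue = [87, 7, 17, 27, 72]
enqueue(55): queue = [87, 7, 17, 27, 72, 55]
enqueue(41): queue = [87, 7, 17, 27, 72, 55, 41]
enqueue(69): queue = [87, 7, 17, 27, 72, 55, 41, 69]
enqueue(89): queue = [87, 7, 17, 27, 72, 55, 41, 69, 89]
dequeue(): queue = [7, 17, 27, 72, 55, 41, 69, 89]

Answer: 7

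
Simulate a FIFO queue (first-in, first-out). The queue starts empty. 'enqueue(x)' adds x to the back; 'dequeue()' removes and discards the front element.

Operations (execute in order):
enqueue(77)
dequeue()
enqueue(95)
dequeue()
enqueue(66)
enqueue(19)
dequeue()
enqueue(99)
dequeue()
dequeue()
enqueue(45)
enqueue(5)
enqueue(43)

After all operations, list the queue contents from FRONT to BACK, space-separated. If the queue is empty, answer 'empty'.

Answer: 45 5 43

Derivation:
enqueue(77): [77]
dequeue(): []
enqueue(95): [95]
dequeue(): []
enqueue(66): [66]
enqueue(19): [66, 19]
dequeue(): [19]
enqueue(99): [19, 99]
dequeue(): [99]
dequeue(): []
enqueue(45): [45]
enqueue(5): [45, 5]
enqueue(43): [45, 5, 43]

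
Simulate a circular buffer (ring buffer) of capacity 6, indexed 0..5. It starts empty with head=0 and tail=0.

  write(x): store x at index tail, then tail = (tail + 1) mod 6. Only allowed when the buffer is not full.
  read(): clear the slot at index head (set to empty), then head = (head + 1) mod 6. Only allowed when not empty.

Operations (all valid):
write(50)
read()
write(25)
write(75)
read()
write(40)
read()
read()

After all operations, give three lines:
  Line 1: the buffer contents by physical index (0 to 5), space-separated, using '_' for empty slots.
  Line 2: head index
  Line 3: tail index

Answer: _ _ _ _ _ _
4
4

Derivation:
write(50): buf=[50 _ _ _ _ _], head=0, tail=1, size=1
read(): buf=[_ _ _ _ _ _], head=1, tail=1, size=0
write(25): buf=[_ 25 _ _ _ _], head=1, tail=2, size=1
write(75): buf=[_ 25 75 _ _ _], head=1, tail=3, size=2
read(): buf=[_ _ 75 _ _ _], head=2, tail=3, size=1
write(40): buf=[_ _ 75 40 _ _], head=2, tail=4, size=2
read(): buf=[_ _ _ 40 _ _], head=3, tail=4, size=1
read(): buf=[_ _ _ _ _ _], head=4, tail=4, size=0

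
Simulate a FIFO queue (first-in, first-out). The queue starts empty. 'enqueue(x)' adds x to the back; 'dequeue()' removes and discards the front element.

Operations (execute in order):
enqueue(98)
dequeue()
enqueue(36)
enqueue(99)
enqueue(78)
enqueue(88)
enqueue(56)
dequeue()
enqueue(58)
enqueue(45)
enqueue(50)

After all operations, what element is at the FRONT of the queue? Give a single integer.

Answer: 99

Derivation:
enqueue(98): queue = [98]
dequeue(): queue = []
enqueue(36): queue = [36]
enqueue(99): queue = [36, 99]
enqueue(78): queue = [36, 99, 78]
enqueue(88): queue = [36, 99, 78, 88]
enqueue(56): queue = [36, 99, 78, 88, 56]
dequeue(): queue = [99, 78, 88, 56]
enqueue(58): queue = [99, 78, 88, 56, 58]
enqueue(45): queue = [99, 78, 88, 56, 58, 45]
enqueue(50): queue = [99, 78, 88, 56, 58, 45, 50]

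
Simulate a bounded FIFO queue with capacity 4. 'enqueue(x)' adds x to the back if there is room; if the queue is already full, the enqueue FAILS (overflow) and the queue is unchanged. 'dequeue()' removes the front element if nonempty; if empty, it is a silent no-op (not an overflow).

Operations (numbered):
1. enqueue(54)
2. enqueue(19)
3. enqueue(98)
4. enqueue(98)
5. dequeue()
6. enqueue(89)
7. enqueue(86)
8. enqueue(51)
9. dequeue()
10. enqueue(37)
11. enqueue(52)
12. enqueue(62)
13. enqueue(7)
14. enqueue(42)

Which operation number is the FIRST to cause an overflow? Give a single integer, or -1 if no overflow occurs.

Answer: 7

Derivation:
1. enqueue(54): size=1
2. enqueue(19): size=2
3. enqueue(98): size=3
4. enqueue(98): size=4
5. dequeue(): size=3
6. enqueue(89): size=4
7. enqueue(86): size=4=cap → OVERFLOW (fail)
8. enqueue(51): size=4=cap → OVERFLOW (fail)
9. dequeue(): size=3
10. enqueue(37): size=4
11. enqueue(52): size=4=cap → OVERFLOW (fail)
12. enqueue(62): size=4=cap → OVERFLOW (fail)
13. enqueue(7): size=4=cap → OVERFLOW (fail)
14. enqueue(42): size=4=cap → OVERFLOW (fail)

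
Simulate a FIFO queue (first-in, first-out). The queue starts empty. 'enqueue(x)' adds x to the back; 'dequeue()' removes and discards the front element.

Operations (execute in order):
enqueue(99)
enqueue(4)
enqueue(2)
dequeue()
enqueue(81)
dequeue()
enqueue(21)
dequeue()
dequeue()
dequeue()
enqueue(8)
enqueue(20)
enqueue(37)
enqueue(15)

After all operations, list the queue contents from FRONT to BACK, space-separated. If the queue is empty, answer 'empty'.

Answer: 8 20 37 15

Derivation:
enqueue(99): [99]
enqueue(4): [99, 4]
enqueue(2): [99, 4, 2]
dequeue(): [4, 2]
enqueue(81): [4, 2, 81]
dequeue(): [2, 81]
enqueue(21): [2, 81, 21]
dequeue(): [81, 21]
dequeue(): [21]
dequeue(): []
enqueue(8): [8]
enqueue(20): [8, 20]
enqueue(37): [8, 20, 37]
enqueue(15): [8, 20, 37, 15]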